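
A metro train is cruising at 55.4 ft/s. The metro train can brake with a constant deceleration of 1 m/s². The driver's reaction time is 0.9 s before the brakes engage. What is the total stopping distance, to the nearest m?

55.4 ft/s × 0.3048 = 16.8859 m/s.
Reaction distance = v·t_r = 16.8859 × 0.9 = 15.197 m.
Braking distance = v²/(2a) = 16.8859² / (2 × 1.000) = 285.134 / 2.000 = 142.567 m.
Total = 15.197 + 142.567 = 157.764 m.

Total stopping distance ≈ 158 m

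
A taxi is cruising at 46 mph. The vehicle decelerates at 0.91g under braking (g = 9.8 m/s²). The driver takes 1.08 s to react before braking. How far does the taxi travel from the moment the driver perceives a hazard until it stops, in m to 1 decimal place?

46 mph × 0.44704 = 20.5638 m/s.
a = 0.91 × 9.8 = 8.918 m/s².
Reaction distance = v·t_r = 20.5638 × 1.08 = 22.209 m.
Braking distance = v²/(2a) = 20.5638² / (2 × 8.918) = 422.870 / 17.836 = 23.709 m.
Total = 22.209 + 23.709 = 45.918 m.

Total stopping distance ≈ 45.9 m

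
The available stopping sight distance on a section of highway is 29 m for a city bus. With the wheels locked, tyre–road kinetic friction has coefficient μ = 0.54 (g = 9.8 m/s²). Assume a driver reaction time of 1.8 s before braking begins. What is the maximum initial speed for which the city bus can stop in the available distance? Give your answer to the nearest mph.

a = μg = 0.54 × 9.8 = 5.292 m/s².
Stopping distance: v·t_r + v²/(2a) = 29 with t_r = 1.8 s and a = 5.292 m/s².
So v² + 19.051 v − 306.94 = 0.
Positive root: v = −a·t_r + √((a·t_r)² + 2a·d) = −9.526 + √(90.745 + 306.94) = 10.4160 m/s.
10.4160 m/s ÷ 0.44704 = 23.300 mph.

Maximum speed ≈ 23 mph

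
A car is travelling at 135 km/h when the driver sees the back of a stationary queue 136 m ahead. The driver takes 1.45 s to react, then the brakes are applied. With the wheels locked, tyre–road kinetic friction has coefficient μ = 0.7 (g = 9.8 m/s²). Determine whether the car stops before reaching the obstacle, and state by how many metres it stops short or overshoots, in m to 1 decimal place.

135 km/h ÷ 3.6 = 37.5000 m/s.
a = μg = 0.7 × 9.8 = 6.860 m/s².
Reaction distance = 37.5000 × 1.45 = 54.375 m.
Braking distance = v²/(2a) = 1406.250 / 13.720 = 102.496 m.
Total stopping distance = 54.375 + 102.496 = 156.871 m, vs 136 m available — it cannot stop in time and overshoots by 156.871 − 136 = 20.871 m.

No — it overshoots by 20.9 m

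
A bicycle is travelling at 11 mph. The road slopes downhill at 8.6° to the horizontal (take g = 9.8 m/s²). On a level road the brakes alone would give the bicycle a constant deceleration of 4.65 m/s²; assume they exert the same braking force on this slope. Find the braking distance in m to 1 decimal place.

11 mph × 0.44704 = 4.9174 m/s.
Gravity along the downhill slope reduces the braking deceleration: a_eff = 4.650 − 9.8·sin 8.6° = 4.650 − 1.465 = 3.185 m/s².
Braking distance = v²/(2a) = 4.9174² / (2 × 3.185) = 24.181 / 6.370 = 3.796 m.

Braking distance ≈ 3.8 m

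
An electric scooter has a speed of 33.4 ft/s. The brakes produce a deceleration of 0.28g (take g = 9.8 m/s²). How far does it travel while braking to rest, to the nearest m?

33.4 ft/s × 0.3048 = 10.1803 m/s.
a = 0.28 × 9.8 = 2.744 m/s².
Braking distance = v²/(2a) = 10.1803² / (2 × 2.744) = 103.639 / 5.488 = 18.885 m.

Braking distance ≈ 19 m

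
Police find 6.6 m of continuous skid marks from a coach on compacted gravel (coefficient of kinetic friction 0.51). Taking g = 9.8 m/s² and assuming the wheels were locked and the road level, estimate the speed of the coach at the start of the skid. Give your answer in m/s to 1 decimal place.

Initial speed ≈ 8.1 m/s

Deceleration a = μg = 0.51 × 9.8 = 4.998 m/s².
v = √(2a·d) = √(2 × 4.998 × 6.6) = √65.974 = 8.1224 m/s.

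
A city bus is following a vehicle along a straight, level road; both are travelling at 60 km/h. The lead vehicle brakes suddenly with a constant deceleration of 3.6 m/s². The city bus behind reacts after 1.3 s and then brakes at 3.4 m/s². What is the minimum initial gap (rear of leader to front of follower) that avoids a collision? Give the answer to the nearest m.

60 km/h ÷ 3.6 = 16.6667 m/s.
Leader travels v²/(2a_L) = 277.779 / 7.200 = 38.580 m before stopping.
Follower covers v·t_r = 16.6667 × 1.3 = 21.667 m while reacting, then v²/(2a_F) = 277.779 / 6.800 = 40.850 m while braking, for a total of 21.667 + 40.850 = 62.517 m.
Since a_F ≤ a_L and the follower starts braking later, the follower is never slower than the leader, so the closest approach is when both have stopped.
Minimum gap = 62.517 − 38.580 = 23.937 m.

Minimum gap ≈ 24 m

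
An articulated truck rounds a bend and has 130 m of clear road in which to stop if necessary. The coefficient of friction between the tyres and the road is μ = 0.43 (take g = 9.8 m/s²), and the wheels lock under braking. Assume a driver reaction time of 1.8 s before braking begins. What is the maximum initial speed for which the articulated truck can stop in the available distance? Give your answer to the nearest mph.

Maximum speed ≈ 59 mph

a = μg = 0.43 × 9.8 = 4.214 m/s².
Stopping distance: v·t_r + v²/(2a) = 130 with t_r = 1.8 s and a = 4.214 m/s².
So v² + 15.170 v − 1095.64 = 0.
Positive root: v = −a·t_r + √((a·t_r)² + 2a·d) = −7.585 + √(57.532 + 1095.64) = 26.3734 m/s.
26.3734 m/s ÷ 0.44704 = 58.996 mph.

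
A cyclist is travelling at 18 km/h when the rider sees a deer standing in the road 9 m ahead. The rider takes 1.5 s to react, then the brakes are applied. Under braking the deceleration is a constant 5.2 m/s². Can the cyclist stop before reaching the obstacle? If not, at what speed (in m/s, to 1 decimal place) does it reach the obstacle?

No — it strikes the obstacle at 3.1 m/s

18 km/h ÷ 3.6 = 5.0000 m/s.
Reaction distance = 5.0000 × 1.5 = 7.500 m.
Braking distance needed to stop: v²/(2a) = 25.000 / 10.400 = 2.404 m, so total needed = 7.500 + 2.404 = 9.904 m > 9 m — it cannot stop.
Distance remaining when braking begins: 9 − 7.500 = 1.500 m.
v² = v₀² − 2a·d = 25.000 − 2 × 5.200 × 1.500 = 9.400 m²/s².
v = √9.400 = 3.066 m/s.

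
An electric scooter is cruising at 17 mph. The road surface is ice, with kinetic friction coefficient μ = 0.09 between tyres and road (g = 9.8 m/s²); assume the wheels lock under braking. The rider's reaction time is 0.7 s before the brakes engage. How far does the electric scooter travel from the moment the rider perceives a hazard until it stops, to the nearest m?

Total stopping distance ≈ 38 m

17 mph × 0.44704 = 7.5997 m/s.
a = μg = 0.09 × 9.8 = 0.882 m/s².
Reaction distance = v·t_r = 7.5997 × 0.7 = 5.320 m.
Braking distance = v²/(2a) = 7.5997² / (2 × 0.882) = 57.755 / 1.764 = 32.741 m.
Total = 5.320 + 32.741 = 38.061 m.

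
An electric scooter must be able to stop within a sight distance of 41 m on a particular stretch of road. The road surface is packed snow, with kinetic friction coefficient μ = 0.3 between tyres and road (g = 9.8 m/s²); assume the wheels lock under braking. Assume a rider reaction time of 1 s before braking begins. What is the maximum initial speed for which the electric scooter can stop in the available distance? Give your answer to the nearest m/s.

Maximum speed ≈ 13 m/s

a = μg = 0.3 × 9.8 = 2.940 m/s².
Stopping distance: v·t_r + v²/(2a) = 41 with t_r = 1 s and a = 2.940 m/s².
So v² + 5.880 v − 241.08 = 0.
Positive root: v = −a·t_r + √((a·t_r)² + 2a·d) = −2.940 + √(8.644 + 241.08) = 12.8627 m/s.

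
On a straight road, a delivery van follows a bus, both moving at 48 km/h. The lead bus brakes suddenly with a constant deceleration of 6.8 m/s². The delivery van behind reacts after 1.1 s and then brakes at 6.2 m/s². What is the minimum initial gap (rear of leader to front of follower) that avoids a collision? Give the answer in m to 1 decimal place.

Minimum gap ≈ 15.9 m

48 km/h ÷ 3.6 = 13.3333 m/s.
Leader travels v²/(2a_L) = 177.777 / 13.600 = 13.072 m before stopping.
Follower covers v·t_r = 13.3333 × 1.1 = 14.667 m while reacting, then v²/(2a_F) = 177.777 / 12.400 = 14.337 m while braking, for a total of 14.667 + 14.337 = 29.004 m.
Since a_F ≤ a_L and the follower starts braking later, the follower is never slower than the leader, so the closest approach is when both have stopped.
Minimum gap = 29.004 − 13.072 = 15.932 m.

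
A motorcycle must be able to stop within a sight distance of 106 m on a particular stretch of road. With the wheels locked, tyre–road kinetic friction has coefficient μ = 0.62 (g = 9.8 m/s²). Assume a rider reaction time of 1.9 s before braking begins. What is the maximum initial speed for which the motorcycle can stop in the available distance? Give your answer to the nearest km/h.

Maximum speed ≈ 94 km/h

a = μg = 0.62 × 9.8 = 6.076 m/s².
Stopping distance: v·t_r + v²/(2a) = 106 with t_r = 1.9 s and a = 6.076 m/s².
So v² + 23.089 v − 1288.11 = 0.
Positive root: v = −a·t_r + √((a·t_r)² + 2a·d) = −11.544 + √(133.264 + 1288.11) = 26.1571 m/s.
26.1571 m/s × 3.6 = 94.166 km/h.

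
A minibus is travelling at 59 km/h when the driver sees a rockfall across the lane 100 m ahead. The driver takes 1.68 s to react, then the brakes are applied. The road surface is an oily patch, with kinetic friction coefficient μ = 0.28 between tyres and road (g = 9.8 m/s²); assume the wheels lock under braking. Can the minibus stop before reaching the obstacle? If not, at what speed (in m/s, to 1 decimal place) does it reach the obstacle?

Yes — it stops about 23.5 m short of the obstacle, so it never reaches it

59 km/h ÷ 3.6 = 16.3889 m/s.
a = μg = 0.28 × 9.8 = 2.744 m/s².
Reaction distance = 16.3889 × 1.68 = 27.533 m.
Braking distance = v²/(2a) = 268.596 / 5.488 = 48.942 m.
Total stopping distance = 27.533 + 48.942 = 76.475 m, vs 100 m available — it stops with 100 − 76.475 = 23.525 m to spare.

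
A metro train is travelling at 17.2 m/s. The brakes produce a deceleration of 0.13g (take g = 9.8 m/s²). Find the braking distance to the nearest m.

Braking distance ≈ 116 m

a = 0.13 × 9.8 = 1.274 m/s².
Braking distance = v²/(2a) = 17.2000² / (2 × 1.274) = 295.840 / 2.548 = 116.107 m.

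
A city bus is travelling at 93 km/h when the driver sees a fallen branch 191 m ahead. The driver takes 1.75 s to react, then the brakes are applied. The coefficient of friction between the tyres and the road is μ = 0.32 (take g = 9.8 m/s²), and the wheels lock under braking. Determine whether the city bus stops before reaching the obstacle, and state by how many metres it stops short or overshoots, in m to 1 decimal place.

93 km/h ÷ 3.6 = 25.8333 m/s.
a = μg = 0.32 × 9.8 = 3.136 m/s².
Reaction distance = 25.8333 × 1.75 = 45.208 m.
Braking distance = v²/(2a) = 667.359 / 6.272 = 106.403 m.
Total stopping distance = 45.208 + 106.403 = 151.611 m, vs 191 m available — it stops with 191 − 151.611 = 39.389 m to spare.

Yes — it stops 39.4 m short of the obstacle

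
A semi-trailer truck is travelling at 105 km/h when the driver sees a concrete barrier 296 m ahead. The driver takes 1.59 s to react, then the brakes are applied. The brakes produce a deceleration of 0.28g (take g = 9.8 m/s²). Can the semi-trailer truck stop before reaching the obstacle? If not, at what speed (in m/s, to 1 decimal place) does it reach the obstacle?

Yes — it stops about 94.6 m short of the obstacle, so it never reaches it

105 km/h ÷ 3.6 = 29.1667 m/s.
a = 0.28 × 9.8 = 2.744 m/s².
Reaction distance = 29.1667 × 1.59 = 46.375 m.
Braking distance = v²/(2a) = 850.696 / 5.488 = 155.010 m.
Total stopping distance = 46.375 + 155.010 = 201.385 m, vs 296 m available — it stops with 296 − 201.385 = 94.615 m to spare.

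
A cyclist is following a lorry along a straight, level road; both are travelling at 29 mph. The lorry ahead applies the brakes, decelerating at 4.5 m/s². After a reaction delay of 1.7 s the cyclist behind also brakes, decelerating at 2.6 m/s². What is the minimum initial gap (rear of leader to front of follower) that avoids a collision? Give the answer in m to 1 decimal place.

Minimum gap ≈ 35.7 m

29 mph × 0.44704 = 12.9642 m/s.
Leader travels v²/(2a_L) = 168.070 / 9.000 = 18.674 m before stopping.
Follower covers v·t_r = 12.9642 × 1.7 = 22.039 m while reacting, then v²/(2a_F) = 168.070 / 5.200 = 32.321 m while braking, for a total of 22.039 + 32.321 = 54.360 m.
Since a_F ≤ a_L and the follower starts braking later, the follower is never slower than the leader, so the closest approach is when both have stopped.
Minimum gap = 54.360 − 18.674 = 35.686 m.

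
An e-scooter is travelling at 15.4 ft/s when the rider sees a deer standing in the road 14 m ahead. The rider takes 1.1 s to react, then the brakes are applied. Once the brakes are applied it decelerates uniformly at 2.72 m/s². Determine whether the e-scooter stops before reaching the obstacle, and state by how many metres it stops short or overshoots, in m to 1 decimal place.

15.4 ft/s × 0.3048 = 4.6939 m/s.
Reaction distance = 4.6939 × 1.1 = 5.163 m.
Braking distance = v²/(2a) = 22.033 / 5.440 = 4.050 m.
Total stopping distance = 5.163 + 4.050 = 9.213 m, vs 14 m available — it stops with 14 − 9.213 = 4.787 m to spare.

Yes — it stops 4.8 m short of the obstacle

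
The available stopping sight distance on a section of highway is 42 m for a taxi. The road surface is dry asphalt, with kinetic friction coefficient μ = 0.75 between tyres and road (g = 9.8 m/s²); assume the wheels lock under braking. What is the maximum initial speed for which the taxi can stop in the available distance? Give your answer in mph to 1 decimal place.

Maximum speed ≈ 55.6 mph

a = μg = 0.75 × 9.8 = 7.350 m/s².
v²/(2a) = d ⇒ v = √(2 × 7.350 × 42) = √617.40 = 24.8475 m/s.
24.8475 m/s ÷ 0.44704 = 55.582 mph.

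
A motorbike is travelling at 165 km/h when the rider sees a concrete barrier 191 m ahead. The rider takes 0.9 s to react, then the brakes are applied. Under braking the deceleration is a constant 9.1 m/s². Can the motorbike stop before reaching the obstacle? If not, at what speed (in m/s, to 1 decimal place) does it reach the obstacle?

165 km/h ÷ 3.6 = 45.8333 m/s.
Reaction distance = 45.8333 × 0.9 = 41.250 m.
Braking distance = v²/(2a) = 2100.691 / 18.200 = 115.423 m.
Total stopping distance = 41.250 + 115.423 = 156.673 m, vs 191 m available — it stops with 191 − 156.673 = 34.327 m to spare.

Yes — it stops about 34.3 m short of the obstacle, so it never reaches it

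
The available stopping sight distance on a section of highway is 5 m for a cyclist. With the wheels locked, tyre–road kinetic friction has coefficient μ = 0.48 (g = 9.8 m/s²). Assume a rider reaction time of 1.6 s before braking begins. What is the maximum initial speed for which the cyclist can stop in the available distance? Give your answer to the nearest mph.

Maximum speed ≈ 6 mph

a = μg = 0.48 × 9.8 = 4.704 m/s².
Stopping distance: v·t_r + v²/(2a) = 5 with t_r = 1.6 s and a = 4.704 m/s².
So v² + 15.053 v − 47.04 = 0.
Positive root: v = −a·t_r + √((a·t_r)² + 2a·d) = −7.526 + √(56.641 + 47.04) = 2.6564 m/s.
2.6564 m/s ÷ 0.44704 = 5.942 mph.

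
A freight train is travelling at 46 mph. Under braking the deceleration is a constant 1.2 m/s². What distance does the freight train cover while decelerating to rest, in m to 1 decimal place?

46 mph × 0.44704 = 20.5638 m/s.
Braking distance = v²/(2a) = 20.5638² / (2 × 1.200) = 422.870 / 2.400 = 176.196 m.

Braking distance ≈ 176.2 m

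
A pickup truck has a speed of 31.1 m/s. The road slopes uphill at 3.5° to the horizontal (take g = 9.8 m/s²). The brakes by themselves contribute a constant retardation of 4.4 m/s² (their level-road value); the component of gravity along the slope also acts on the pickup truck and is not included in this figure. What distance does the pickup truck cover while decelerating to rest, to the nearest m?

Gravity along the uphill slope adds to the braking deceleration: a_eff = 4.400 + 9.8·sin 3.5° = 4.400 + 0.598 = 4.998 m/s².
Braking distance = v²/(2a) = 31.1000² / (2 × 4.998) = 967.210 / 9.996 = 96.760 m.

Braking distance ≈ 97 m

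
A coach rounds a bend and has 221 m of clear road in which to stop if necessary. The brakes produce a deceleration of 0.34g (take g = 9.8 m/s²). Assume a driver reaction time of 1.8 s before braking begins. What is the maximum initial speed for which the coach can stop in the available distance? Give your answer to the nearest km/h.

a = 0.34 × 9.8 = 3.332 m/s².
Stopping distance: v·t_r + v²/(2a) = 221 with t_r = 1.8 s and a = 3.332 m/s².
So v² + 11.995 v − 1472.74 = 0.
Positive root: v = −a·t_r + √((a·t_r)² + 2a·d) = −5.998 + √(35.976 + 1472.74) = 32.8442 m/s.
32.8442 m/s × 3.6 = 118.239 km/h.

Maximum speed ≈ 118 km/h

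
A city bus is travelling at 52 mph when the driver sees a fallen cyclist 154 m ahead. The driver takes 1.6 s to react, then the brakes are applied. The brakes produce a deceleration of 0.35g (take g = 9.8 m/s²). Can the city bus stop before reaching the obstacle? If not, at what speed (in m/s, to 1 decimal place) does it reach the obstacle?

52 mph × 0.44704 = 23.2461 m/s.
a = 0.35 × 9.8 = 3.430 m/s².
Reaction distance = 23.2461 × 1.6 = 37.194 m.
Braking distance = v²/(2a) = 540.381 / 6.860 = 78.773 m.
Total stopping distance = 37.194 + 78.773 = 115.967 m, vs 154 m available — it stops with 154 − 115.967 = 38.033 m to spare.

Yes — it stops about 38.0 m short of the obstacle, so it never reaches it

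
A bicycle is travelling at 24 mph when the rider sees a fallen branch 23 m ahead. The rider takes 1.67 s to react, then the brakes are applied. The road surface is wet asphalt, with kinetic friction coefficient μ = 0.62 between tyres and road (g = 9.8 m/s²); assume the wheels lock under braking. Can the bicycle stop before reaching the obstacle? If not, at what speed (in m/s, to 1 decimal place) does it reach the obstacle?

24 mph × 0.44704 = 10.7290 m/s.
a = μg = 0.62 × 9.8 = 6.076 m/s².
Reaction distance = 10.7290 × 1.67 = 17.917 m.
Braking distance needed to stop: v²/(2a) = 115.111 / 12.152 = 9.473 m, so total needed = 17.917 + 9.473 = 27.390 m > 23 m — it cannot stop.
Distance remaining when braking begins: 23 − 17.917 = 5.083 m.
v² = v₀² − 2a·d = 115.111 − 2 × 6.076 × 5.083 = 53.342 m²/s².
v = √53.342 = 7.304 m/s.

No — it strikes the obstacle at 7.3 m/s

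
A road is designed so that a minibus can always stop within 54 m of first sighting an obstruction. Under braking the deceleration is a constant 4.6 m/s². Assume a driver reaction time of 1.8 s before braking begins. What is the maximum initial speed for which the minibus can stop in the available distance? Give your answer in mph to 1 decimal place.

Stopping distance: v·t_r + v²/(2a) = 54 with t_r = 1.8 s and a = 4.600 m/s².
So v² + 16.560 v − 496.80 = 0.
Positive root: v = −a·t_r + √((a·t_r)² + 2a·d) = −8.280 + √(68.558 + 496.80) = 15.4973 m/s.
15.4973 m/s ÷ 0.44704 = 34.666 mph.

Maximum speed ≈ 34.7 mph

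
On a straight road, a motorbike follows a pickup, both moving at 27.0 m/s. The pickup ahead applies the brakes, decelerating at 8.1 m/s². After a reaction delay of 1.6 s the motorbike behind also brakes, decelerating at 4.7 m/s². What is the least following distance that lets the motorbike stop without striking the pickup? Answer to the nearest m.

Minimum gap ≈ 76 m

Leader travels v²/(2a_L) = 729.000 / 16.200 = 45.000 m before stopping.
Follower covers v·t_r = 27.0000 × 1.6 = 43.200 m while reacting, then v²/(2a_F) = 729.000 / 9.400 = 77.553 m while braking, for a total of 43.200 + 77.553 = 120.753 m.
Since a_F ≤ a_L and the follower starts braking later, the follower is never slower than the leader, so the closest approach is when both have stopped.
Minimum gap = 120.753 − 45.000 = 75.753 m.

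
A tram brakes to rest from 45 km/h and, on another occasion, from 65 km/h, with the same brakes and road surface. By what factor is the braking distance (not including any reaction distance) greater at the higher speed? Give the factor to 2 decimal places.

Braking distance d = v²/(2a), so with a fixed, d ∝ v².
Factor = (65/45)² = 1.4444² = 2.0863.

Factor ≈ 2.09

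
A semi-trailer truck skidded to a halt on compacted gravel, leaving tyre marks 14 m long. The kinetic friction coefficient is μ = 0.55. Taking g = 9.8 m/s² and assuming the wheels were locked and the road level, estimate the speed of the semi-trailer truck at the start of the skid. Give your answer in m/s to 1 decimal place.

Initial speed ≈ 12.3 m/s

Deceleration a = μg = 0.55 × 9.8 = 5.390 m/s².
v = √(2a·d) = √(2 × 5.390 × 14) = √150.920 = 12.2850 m/s.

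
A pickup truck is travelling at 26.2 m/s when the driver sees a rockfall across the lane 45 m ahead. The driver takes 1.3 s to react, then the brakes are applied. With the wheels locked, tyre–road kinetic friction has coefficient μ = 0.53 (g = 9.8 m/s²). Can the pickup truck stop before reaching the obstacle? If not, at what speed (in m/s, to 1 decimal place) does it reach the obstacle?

No — it strikes the obstacle at 23.9 m/s

a = μg = 0.53 × 9.8 = 5.194 m/s².
Reaction distance = 26.2000 × 1.3 = 34.060 m.
Braking distance needed to stop: v²/(2a) = 686.440 / 10.388 = 66.080 m, so total needed = 34.060 + 66.080 = 100.140 m > 45 m — it cannot stop.
Distance remaining when braking begins: 45 − 34.060 = 10.940 m.
v² = v₀² − 2a·d = 686.440 − 2 × 5.194 × 10.940 = 572.795 m²/s².
v = √572.795 = 23.933 m/s.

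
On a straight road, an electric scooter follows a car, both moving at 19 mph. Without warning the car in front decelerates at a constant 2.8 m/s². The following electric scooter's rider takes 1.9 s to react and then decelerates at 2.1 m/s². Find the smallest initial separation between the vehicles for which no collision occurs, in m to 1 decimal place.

Minimum gap ≈ 20.4 m

19 mph × 0.44704 = 8.4938 m/s.
Leader travels v²/(2a_L) = 72.145 / 5.600 = 12.883 m before stopping.
Follower covers v·t_r = 8.4938 × 1.9 = 16.138 m while reacting, then v²/(2a_F) = 72.145 / 4.200 = 17.177 m while braking, for a total of 16.138 + 17.177 = 33.315 m.
Since a_F ≤ a_L and the follower starts braking later, the follower is never slower than the leader, so the closest approach is when both have stopped.
Minimum gap = 33.315 − 12.883 = 20.432 m.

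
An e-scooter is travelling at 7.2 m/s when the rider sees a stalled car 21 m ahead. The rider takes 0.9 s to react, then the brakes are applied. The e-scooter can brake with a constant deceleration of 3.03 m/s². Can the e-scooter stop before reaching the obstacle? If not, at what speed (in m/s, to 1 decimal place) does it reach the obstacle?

Reaction distance = 7.2000 × 0.9 = 6.480 m.
Braking distance = v²/(2a) = 51.840 / 6.060 = 8.554 m.
Total stopping distance = 6.480 + 8.554 = 15.034 m, vs 21 m available — it stops with 21 − 15.034 = 5.966 m to spare.

Yes — it stops about 6.0 m short of the obstacle, so it never reaches it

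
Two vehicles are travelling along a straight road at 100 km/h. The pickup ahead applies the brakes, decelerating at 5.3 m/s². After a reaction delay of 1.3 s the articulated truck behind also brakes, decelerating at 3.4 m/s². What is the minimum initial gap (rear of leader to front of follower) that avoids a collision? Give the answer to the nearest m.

Minimum gap ≈ 77 m

100 km/h ÷ 3.6 = 27.7778 m/s.
Leader travels v²/(2a_L) = 771.606 / 10.600 = 72.793 m before stopping.
Follower covers v·t_r = 27.7778 × 1.3 = 36.111 m while reacting, then v²/(2a_F) = 771.606 / 6.800 = 113.471 m while braking, for a total of 36.111 + 113.471 = 149.582 m.
Since a_F ≤ a_L and the follower starts braking later, the follower is never slower than the leader, so the closest approach is when both have stopped.
Minimum gap = 149.582 − 72.793 = 76.789 m.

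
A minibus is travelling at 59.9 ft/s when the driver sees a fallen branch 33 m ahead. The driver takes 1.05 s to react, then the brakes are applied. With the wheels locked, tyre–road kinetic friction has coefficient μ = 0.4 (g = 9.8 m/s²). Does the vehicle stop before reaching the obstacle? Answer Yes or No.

59.9 ft/s × 0.3048 = 18.2575 m/s.
a = μg = 0.4 × 9.8 = 3.920 m/s².
Reaction distance = 18.2575 × 1.05 = 19.170 m.
Braking distance = v²/(2a) = 333.336 / 7.840 = 42.517 m.
Total stopping distance = 19.170 + 42.517 = 61.687 m, vs 33 m available — it cannot stop in time and overshoots by 61.687 − 33 = 28.687 m.

No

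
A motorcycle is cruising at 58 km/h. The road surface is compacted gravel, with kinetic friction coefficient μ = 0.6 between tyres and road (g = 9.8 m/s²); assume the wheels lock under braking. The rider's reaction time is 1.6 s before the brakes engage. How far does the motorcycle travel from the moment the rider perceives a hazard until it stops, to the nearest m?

58 km/h ÷ 3.6 = 16.1111 m/s.
a = μg = 0.6 × 9.8 = 5.880 m/s².
Reaction distance = v·t_r = 16.1111 × 1.6 = 25.778 m.
Braking distance = v²/(2a) = 16.1111² / (2 × 5.880) = 259.568 / 11.760 = 22.072 m.
Total = 25.778 + 22.072 = 47.850 m.

Total stopping distance ≈ 48 m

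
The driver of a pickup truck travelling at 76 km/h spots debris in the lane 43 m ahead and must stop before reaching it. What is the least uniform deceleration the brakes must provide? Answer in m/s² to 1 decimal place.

Required deceleration ≈ 5.2 m/s²

76 km/h ÷ 3.6 = 21.1111 m/s.
v² = 2a·d ⇒ a = v²/(2d) = 21.1111² / (2 × 43.000) = 445.679 / 86.000 = 5.1823 m/s².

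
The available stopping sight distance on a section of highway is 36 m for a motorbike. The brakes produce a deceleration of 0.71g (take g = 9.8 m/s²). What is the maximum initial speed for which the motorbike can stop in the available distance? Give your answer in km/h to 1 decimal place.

a = 0.71 × 9.8 = 6.958 m/s².
v²/(2a) = d ⇒ v = √(2 × 6.958 × 36) = √500.98 = 22.3826 m/s.
22.3826 m/s × 3.6 = 80.577 km/h.

Maximum speed ≈ 80.6 km/h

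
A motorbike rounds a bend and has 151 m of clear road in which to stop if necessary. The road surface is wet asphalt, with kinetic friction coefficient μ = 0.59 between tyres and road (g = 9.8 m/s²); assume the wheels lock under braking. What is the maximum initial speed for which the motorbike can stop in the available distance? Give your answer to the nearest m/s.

Maximum speed ≈ 42 m/s

a = μg = 0.59 × 9.8 = 5.782 m/s².
v²/(2a) = d ⇒ v = √(2 × 5.782 × 151) = √1746.16 = 41.7871 m/s.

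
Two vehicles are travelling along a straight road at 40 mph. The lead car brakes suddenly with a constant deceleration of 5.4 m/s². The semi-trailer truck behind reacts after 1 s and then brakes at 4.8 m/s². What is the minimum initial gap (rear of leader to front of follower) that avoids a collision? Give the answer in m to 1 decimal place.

Minimum gap ≈ 21.6 m

40 mph × 0.44704 = 17.8816 m/s.
Leader travels v²/(2a_L) = 319.752 / 10.800 = 29.607 m before stopping.
Follower covers v·t_r = 17.8816 × 1 = 17.882 m while reacting, then v²/(2a_F) = 319.752 / 9.600 = 33.308 m while braking, for a total of 17.882 + 33.308 = 51.190 m.
Since a_F ≤ a_L and the follower starts braking later, the follower is never slower than the leader, so the closest approach is when both have stopped.
Minimum gap = 51.190 − 29.607 = 21.583 m.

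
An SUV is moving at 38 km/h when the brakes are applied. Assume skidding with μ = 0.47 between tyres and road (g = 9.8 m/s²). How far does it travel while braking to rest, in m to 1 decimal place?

Braking distance ≈ 12.1 m

38 km/h ÷ 3.6 = 10.5556 m/s.
a = μg = 0.47 × 9.8 = 4.606 m/s².
Braking distance = v²/(2a) = 10.5556² / (2 × 4.606) = 111.421 / 9.212 = 12.095 m.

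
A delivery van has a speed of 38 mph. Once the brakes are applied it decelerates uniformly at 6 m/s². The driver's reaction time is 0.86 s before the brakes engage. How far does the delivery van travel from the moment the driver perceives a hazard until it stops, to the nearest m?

38 mph × 0.44704 = 16.9875 m/s.
Reaction distance = v·t_r = 16.9875 × 0.86 = 14.609 m.
Braking distance = v²/(2a) = 16.9875² / (2 × 6.000) = 288.575 / 12.000 = 24.048 m.
Total = 14.609 + 24.048 = 38.657 m.

Total stopping distance ≈ 39 m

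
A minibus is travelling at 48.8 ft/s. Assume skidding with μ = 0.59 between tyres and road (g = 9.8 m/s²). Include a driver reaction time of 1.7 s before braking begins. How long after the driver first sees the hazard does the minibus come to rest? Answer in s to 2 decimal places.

Total time ≈ 4.27 s

48.8 ft/s × 0.3048 = 14.8742 m/s.
a = μg = 0.59 × 9.8 = 5.782 m/s².
Braking time = v/a = 14.8742 / 5.782 = 2.573 s.
Total = 1.7 + 2.573 = 4.273 s.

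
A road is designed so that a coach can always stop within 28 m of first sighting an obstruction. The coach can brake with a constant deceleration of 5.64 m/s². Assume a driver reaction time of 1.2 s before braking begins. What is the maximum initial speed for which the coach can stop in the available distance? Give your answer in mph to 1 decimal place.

Stopping distance: v·t_r + v²/(2a) = 28 with t_r = 1.2 s and a = 5.640 m/s².
So v² + 13.536 v − 315.84 = 0.
Positive root: v = −a·t_r + √((a·t_r)² + 2a·d) = −6.768 + √(45.806 + 315.84) = 12.2490 m/s.
12.2490 m/s ÷ 0.44704 = 27.400 mph.

Maximum speed ≈ 27.4 mph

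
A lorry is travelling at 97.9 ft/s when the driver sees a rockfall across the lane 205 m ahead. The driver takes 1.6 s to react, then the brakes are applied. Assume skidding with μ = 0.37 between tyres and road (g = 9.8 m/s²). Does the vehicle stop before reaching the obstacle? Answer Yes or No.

97.9 ft/s × 0.3048 = 29.8399 m/s.
a = μg = 0.37 × 9.8 = 3.626 m/s².
Reaction distance = 29.8399 × 1.6 = 47.744 m.
Braking distance = v²/(2a) = 890.420 / 7.252 = 122.783 m.
Total stopping distance = 47.744 + 122.783 = 170.527 m, vs 205 m available — it stops with 205 − 170.527 = 34.473 m to spare.

Yes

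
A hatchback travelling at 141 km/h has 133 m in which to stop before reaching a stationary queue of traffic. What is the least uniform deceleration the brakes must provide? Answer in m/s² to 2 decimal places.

Required deceleration ≈ 5.77 m/s²

141 km/h ÷ 3.6 = 39.1667 m/s.
v² = 2a·d ⇒ a = v²/(2d) = 39.1667² / (2 × 133.000) = 1534.030 / 266.000 = 5.7670 m/s².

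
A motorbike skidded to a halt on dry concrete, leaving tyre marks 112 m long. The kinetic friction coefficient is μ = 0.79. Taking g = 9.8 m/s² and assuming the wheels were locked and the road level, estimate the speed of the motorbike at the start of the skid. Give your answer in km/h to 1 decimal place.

Initial speed ≈ 149.9 km/h

Deceleration a = μg = 0.79 × 9.8 = 7.742 m/s².
v = √(2a·d) = √(2 × 7.742 × 112) = √1734.208 = 41.6438 m/s.
= 41.6438 × 3.6 = 149.918 km/h.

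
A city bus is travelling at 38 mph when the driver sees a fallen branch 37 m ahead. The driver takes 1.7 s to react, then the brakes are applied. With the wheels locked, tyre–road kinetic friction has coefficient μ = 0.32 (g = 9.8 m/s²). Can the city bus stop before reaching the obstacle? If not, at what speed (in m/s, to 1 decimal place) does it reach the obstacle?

38 mph × 0.44704 = 16.9875 m/s.
a = μg = 0.32 × 9.8 = 3.136 m/s².
Reaction distance = 16.9875 × 1.7 = 28.879 m.
Braking distance needed to stop: v²/(2a) = 288.575 / 6.272 = 46.010 m, so total needed = 28.879 + 46.010 = 74.889 m > 37 m — it cannot stop.
Distance remaining when braking begins: 37 − 28.879 = 8.121 m.
v² = v₀² − 2a·d = 288.575 − 2 × 3.136 × 8.121 = 237.640 m²/s².
v = √237.640 = 15.416 m/s.

No — it strikes the obstacle at 15.4 m/s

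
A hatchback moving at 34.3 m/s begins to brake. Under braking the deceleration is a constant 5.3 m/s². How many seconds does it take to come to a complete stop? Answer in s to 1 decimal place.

Braking time = v/a = 34.3000 / 5.300 = 6.472 s.

Braking time ≈ 6.5 s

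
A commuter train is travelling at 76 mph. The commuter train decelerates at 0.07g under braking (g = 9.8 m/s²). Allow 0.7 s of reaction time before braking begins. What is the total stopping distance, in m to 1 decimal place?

Total stopping distance ≈ 865.1 m

76 mph × 0.44704 = 33.9750 m/s.
a = 0.07 × 9.8 = 0.686 m/s².
Reaction distance = v·t_r = 33.9750 × 0.7 = 23.782 m.
Braking distance = v²/(2a) = 33.9750² / (2 × 0.686) = 1154.301 / 1.372 = 841.327 m.
Total = 23.782 + 841.327 = 865.109 m.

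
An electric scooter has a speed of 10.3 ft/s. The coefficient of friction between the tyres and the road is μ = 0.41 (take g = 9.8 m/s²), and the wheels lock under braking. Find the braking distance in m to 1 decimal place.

10.3 ft/s × 0.3048 = 3.1394 m/s.
a = μg = 0.41 × 9.8 = 4.018 m/s².
Braking distance = v²/(2a) = 3.1394² / (2 × 4.018) = 9.856 / 8.036 = 1.226 m.

Braking distance ≈ 1.2 m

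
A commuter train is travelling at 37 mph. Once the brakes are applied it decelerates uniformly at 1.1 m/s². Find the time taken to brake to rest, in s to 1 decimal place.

Braking time ≈ 15.0 s

37 mph × 0.44704 = 16.5405 m/s.
Braking time = v/a = 16.5405 / 1.100 = 15.037 s.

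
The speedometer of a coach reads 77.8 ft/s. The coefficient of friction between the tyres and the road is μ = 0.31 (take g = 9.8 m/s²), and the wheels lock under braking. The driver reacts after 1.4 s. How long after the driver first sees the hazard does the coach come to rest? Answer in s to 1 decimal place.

Total time ≈ 9.2 s

77.8 ft/s × 0.3048 = 23.7134 m/s.
a = μg = 0.31 × 9.8 = 3.038 m/s².
Braking time = v/a = 23.7134 / 3.038 = 7.806 s.
Total = 1.4 + 7.806 = 9.206 s.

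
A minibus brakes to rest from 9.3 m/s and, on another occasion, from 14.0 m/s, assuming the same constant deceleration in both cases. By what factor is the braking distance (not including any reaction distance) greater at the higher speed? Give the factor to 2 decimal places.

Braking distance d = v²/(2a), so with a fixed, d ∝ v².
Factor = (14.0/9.3)² = 1.5054² = 2.2662.

Factor ≈ 2.27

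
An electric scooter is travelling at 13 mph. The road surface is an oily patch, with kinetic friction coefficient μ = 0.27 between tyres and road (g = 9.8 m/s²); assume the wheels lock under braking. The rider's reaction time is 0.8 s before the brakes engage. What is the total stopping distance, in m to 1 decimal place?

Total stopping distance ≈ 11.0 m

13 mph × 0.44704 = 5.8115 m/s.
a = μg = 0.27 × 9.8 = 2.646 m/s².
Reaction distance = v·t_r = 5.8115 × 0.8 = 4.649 m.
Braking distance = v²/(2a) = 5.8115² / (2 × 2.646) = 33.774 / 5.292 = 6.382 m.
Total = 4.649 + 6.382 = 11.031 m.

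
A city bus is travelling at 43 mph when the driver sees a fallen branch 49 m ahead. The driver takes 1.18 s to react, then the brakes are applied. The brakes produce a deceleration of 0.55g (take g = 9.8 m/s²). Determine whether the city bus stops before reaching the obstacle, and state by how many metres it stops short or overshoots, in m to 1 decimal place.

No — it overshoots by 8.0 m

43 mph × 0.44704 = 19.2227 m/s.
a = 0.55 × 9.8 = 5.390 m/s².
Reaction distance = 19.2227 × 1.18 = 22.683 m.
Braking distance = v²/(2a) = 369.512 / 10.780 = 34.278 m.
Total stopping distance = 22.683 + 34.278 = 56.961 m, vs 49 m available — it cannot stop in time and overshoots by 56.961 − 49 = 7.961 m.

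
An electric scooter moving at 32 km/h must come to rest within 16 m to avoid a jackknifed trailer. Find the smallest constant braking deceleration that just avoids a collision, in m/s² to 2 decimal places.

32 km/h ÷ 3.6 = 8.8889 m/s.
v² = 2a·d ⇒ a = v²/(2d) = 8.8889² / (2 × 16.000) = 79.013 / 32.000 = 2.4692 m/s².

Required deceleration ≈ 2.47 m/s²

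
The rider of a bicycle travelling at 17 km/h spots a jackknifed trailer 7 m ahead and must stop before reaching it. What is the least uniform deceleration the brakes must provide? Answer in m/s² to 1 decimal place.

17 km/h ÷ 3.6 = 4.7222 m/s.
v² = 2a·d ⇒ a = v²/(2d) = 4.7222² / (2 × 7.000) = 22.299 / 14.000 = 1.5928 m/s².

Required deceleration ≈ 1.6 m/s²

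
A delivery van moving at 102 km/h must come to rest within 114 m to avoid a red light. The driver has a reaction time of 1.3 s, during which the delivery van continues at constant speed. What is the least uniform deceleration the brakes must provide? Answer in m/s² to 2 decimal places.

102 km/h ÷ 3.6 = 28.3333 m/s.
Distance covered during reaction = 28.3333 × 1.3 = 36.833 m.
Distance available for braking: 114 − 36.833 = 77.167 m.
v² = 2a·d ⇒ a = v²/(2d) = 28.3333² / (2 × 77.167) = 802.776 / 154.334 = 5.2015 m/s².

Required deceleration ≈ 5.20 m/s²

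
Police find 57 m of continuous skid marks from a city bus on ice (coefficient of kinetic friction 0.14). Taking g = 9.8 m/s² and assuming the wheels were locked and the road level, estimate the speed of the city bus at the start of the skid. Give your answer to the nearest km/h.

Deceleration a = μg = 0.14 × 9.8 = 1.372 m/s².
v = √(2a·d) = √(2 × 1.372 × 57) = √156.408 = 12.5063 m/s.
= 12.5063 × 3.6 = 45.023 km/h.

Initial speed ≈ 45 km/h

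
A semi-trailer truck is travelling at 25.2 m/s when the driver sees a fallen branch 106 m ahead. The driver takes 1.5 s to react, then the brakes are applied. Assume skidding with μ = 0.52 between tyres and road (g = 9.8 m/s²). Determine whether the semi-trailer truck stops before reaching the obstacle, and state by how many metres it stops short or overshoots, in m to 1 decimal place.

a = μg = 0.52 × 9.8 = 5.096 m/s².
Reaction distance = 25.2000 × 1.5 = 37.800 m.
Braking distance = v²/(2a) = 635.040 / 10.192 = 62.308 m.
Total stopping distance = 37.800 + 62.308 = 100.108 m, vs 106 m available — it stops with 106 − 100.108 = 5.892 m to spare.

Yes — it stops 5.9 m short of the obstacle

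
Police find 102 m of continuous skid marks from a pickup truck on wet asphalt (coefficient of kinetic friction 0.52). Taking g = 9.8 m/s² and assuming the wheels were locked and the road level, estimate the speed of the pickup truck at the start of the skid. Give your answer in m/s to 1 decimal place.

Initial speed ≈ 32.2 m/s

Deceleration a = μg = 0.52 × 9.8 = 5.096 m/s².
v = √(2a·d) = √(2 × 5.096 × 102) = √1039.584 = 32.2426 m/s.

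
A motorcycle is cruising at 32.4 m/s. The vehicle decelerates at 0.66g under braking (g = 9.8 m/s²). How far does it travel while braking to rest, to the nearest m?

a = 0.66 × 9.8 = 6.468 m/s².
Braking distance = v²/(2a) = 32.4000² / (2 × 6.468) = 1049.760 / 12.936 = 81.150 m.

Braking distance ≈ 81 m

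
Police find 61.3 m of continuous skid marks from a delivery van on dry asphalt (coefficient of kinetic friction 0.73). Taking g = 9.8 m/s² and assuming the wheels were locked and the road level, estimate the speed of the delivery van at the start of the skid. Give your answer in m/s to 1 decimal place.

Deceleration a = μg = 0.73 × 9.8 = 7.154 m/s².
v = √(2a·d) = √(2 × 7.154 × 61.3) = √877.080 = 29.6155 m/s.

Initial speed ≈ 29.6 m/s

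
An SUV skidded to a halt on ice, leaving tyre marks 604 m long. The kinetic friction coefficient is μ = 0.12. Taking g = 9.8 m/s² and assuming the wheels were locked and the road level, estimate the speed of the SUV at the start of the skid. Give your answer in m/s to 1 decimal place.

Deceleration a = μg = 0.12 × 9.8 = 1.176 m/s².
v = √(2a·d) = √(2 × 1.176 × 604) = √1420.608 = 37.6910 m/s.

Initial speed ≈ 37.7 m/s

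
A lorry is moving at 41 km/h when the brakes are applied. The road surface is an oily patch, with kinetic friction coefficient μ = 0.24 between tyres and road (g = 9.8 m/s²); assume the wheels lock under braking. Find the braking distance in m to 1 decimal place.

41 km/h ÷ 3.6 = 11.3889 m/s.
a = μg = 0.24 × 9.8 = 2.352 m/s².
Braking distance = v²/(2a) = 11.3889² / (2 × 2.352) = 129.707 / 4.704 = 27.574 m.

Braking distance ≈ 27.6 m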